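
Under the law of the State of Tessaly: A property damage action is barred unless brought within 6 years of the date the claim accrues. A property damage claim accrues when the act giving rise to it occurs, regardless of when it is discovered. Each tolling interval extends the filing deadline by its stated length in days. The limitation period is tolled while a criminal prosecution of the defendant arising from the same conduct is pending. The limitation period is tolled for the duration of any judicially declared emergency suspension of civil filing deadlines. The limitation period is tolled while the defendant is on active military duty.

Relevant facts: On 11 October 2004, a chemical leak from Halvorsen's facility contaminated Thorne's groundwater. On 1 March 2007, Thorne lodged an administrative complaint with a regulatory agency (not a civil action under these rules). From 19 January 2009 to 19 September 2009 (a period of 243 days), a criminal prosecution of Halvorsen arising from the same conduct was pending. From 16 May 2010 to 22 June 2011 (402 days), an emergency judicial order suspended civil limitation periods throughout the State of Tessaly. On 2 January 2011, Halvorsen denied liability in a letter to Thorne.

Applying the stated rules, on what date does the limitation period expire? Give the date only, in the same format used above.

The claim accrued on 11 October 2004, when the wrongful act occurred.
Adding the 6 years base period to 11 October 2004 gives a deadline of 11 October 2010, before any tolling.
The period was tolled for 243 days by the pending criminal prosecution (19 January 2009 to 19 September 2009), pushing the deadline to 11 June 2011.
The period was tolled for 402 days by the emergency suspension of filing deadlines (16 May 2010 to 22 June 2011), pushing the deadline to 17 July 2012.
None of the other events listed affects the running of the period under the stated rules.

17 July 2012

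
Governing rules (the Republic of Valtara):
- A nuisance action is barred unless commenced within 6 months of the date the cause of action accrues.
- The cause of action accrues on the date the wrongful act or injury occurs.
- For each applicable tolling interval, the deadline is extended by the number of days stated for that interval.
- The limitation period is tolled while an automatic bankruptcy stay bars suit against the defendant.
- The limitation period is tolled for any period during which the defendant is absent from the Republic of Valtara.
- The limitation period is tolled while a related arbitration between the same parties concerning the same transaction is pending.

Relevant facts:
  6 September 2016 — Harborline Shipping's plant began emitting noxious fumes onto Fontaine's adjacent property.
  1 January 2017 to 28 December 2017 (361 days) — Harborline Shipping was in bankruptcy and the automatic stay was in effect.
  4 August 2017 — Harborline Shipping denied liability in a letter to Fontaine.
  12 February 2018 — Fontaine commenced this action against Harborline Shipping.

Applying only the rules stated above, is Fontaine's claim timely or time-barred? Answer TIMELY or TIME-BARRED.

TIMELY

The limitation period began to run on 6 September 2016.
6 months from 6 September 2016 is 6 March 2017.
Because the automatic bankruptcy stay ran from 1 January 2017 to 28 December 2017, the deadline is extended by 361 days to 2 March 2018.
Nothing else in the chronology tolls or restarts the period.
Filing on 12 February 2018 beat the 2 March 2018 deadline — the action is timely.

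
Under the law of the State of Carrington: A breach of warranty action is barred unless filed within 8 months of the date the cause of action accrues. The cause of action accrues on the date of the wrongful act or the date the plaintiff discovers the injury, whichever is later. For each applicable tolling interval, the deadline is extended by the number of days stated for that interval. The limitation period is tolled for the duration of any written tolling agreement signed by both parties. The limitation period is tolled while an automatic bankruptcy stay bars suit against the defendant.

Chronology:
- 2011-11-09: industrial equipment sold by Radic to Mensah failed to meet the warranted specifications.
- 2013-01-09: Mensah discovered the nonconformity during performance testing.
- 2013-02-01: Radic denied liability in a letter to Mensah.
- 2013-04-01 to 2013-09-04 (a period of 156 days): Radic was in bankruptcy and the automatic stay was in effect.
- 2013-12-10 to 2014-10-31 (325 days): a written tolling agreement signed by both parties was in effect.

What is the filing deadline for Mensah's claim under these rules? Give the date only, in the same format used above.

2015-01-03

Because discovery on 2013-01-09 post-dates the 2011-11-09 act, accrual under the later-of rule falls on 2013-01-09.
8 months from 2013-01-09 is 2013-09-09.
Because the automatic bankruptcy stay ran from 2013-04-01 to 2013-09-04, the deadline is extended by 156 days to 2014-02-12.
Because the written tolling agreement ran from 2013-12-10 to 2014-10-31, the deadline is extended by 325 days to 2015-01-03.
Nothing else in the chronology tolls or restarts the period.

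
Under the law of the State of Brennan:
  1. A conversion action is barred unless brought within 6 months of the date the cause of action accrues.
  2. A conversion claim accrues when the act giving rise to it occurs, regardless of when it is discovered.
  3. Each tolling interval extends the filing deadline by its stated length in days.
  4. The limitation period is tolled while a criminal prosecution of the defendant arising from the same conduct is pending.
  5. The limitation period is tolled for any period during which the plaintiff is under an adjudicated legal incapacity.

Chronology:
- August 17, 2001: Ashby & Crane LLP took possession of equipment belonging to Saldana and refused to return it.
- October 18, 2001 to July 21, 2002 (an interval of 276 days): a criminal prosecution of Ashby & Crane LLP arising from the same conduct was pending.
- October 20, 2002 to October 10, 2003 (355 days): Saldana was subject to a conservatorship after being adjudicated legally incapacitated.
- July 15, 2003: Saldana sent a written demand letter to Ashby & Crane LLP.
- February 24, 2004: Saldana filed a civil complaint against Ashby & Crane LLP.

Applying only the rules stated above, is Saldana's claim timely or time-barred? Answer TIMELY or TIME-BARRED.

The limitation period began to run on August 17, 2001.
Adding the 6 months base period to August 17, 2001 gives a deadline of February 17, 2002, before any tolling.
The period was tolled for 276 days by the pending criminal prosecution (October 18, 2001 to July 21, 2002), pushing the deadline to November 20, 2002.
The period was tolled for 355 days by the plaintiff's legal incapacity (October 20, 2002 to October 10, 2003), pushing the deadline to November 10, 2003.
The other events in the timeline have no effect on the limitation period under the stated rules.
Saldana filed on February 24, 2004, after the November 10, 2003 deadline, so the action is time-barred.

TIME-BARRED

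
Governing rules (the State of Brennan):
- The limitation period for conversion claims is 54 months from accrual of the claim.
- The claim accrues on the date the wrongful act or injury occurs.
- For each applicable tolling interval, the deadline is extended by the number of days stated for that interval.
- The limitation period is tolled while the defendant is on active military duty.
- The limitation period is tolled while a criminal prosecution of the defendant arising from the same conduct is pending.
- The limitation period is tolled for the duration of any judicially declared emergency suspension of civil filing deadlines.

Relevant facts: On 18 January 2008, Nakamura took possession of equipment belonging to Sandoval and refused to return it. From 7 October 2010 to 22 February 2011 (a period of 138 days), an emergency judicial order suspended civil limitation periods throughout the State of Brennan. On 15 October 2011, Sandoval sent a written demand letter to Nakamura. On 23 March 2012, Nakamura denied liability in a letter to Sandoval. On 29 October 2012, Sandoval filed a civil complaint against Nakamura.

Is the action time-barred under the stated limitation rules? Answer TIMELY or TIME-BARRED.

TIMELY

The claim accrued on 18 January 2008, the date of the act.
54 months from 18 January 2008 is 18 July 2012.
The emergency suspension of filing deadlines from 7 October 2010 to 22 February 2011 tolled the period for 138 days, extending the deadline to 3 December 2012.
The other events in the timeline have no effect on the limitation period under the stated rules.
Filing on 29 October 2012 beat the 3 December 2012 deadline — the action is timely.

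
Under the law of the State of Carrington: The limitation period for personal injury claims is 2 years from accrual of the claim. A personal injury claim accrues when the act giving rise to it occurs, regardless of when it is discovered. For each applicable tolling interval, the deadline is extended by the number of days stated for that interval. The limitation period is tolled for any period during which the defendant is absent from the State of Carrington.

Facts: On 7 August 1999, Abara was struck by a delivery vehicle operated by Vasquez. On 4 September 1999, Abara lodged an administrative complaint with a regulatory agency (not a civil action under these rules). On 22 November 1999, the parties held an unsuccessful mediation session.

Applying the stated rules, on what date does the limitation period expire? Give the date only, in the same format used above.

7 August 2001

The limitation period began to run on 7 August 1999.
Adding the 2 years base period to 7 August 1999 gives a deadline of 7 August 2001, before any tolling.
None of the other events listed affects the running of the period under the stated rules.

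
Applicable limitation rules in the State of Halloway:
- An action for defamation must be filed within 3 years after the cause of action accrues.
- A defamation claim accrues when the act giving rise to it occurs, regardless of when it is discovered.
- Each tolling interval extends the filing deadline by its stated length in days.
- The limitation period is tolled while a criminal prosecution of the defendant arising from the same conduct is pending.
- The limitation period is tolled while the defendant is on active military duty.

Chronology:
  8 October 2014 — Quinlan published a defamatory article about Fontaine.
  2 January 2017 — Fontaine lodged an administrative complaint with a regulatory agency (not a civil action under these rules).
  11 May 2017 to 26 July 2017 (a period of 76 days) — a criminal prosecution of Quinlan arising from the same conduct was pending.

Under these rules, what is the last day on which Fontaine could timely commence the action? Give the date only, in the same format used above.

The limitation period began to run on 8 October 2014.
3 years from 8 October 2014 is 8 October 2017.
The period was tolled for 76 days by the pending criminal prosecution (11 May 2017 to 26 July 2017), pushing the deadline to 23 December 2017.
Nothing else in the chronology tolls or restarts the period.

23 December 2017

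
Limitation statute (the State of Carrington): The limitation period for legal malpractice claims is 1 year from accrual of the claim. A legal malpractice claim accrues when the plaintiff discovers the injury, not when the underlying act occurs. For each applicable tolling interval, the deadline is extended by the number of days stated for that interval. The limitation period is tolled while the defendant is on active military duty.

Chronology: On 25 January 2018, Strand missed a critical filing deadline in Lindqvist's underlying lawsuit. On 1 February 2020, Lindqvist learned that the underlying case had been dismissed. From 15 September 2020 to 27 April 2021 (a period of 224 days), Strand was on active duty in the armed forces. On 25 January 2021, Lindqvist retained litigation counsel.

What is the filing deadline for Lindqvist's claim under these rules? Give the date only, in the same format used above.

Under the discovery rule, the claim accrued on 1 February 2020, when Lindqvist discovered the injury — not on the 25 January 2018 date of the underlying act.
1 year from 1 February 2020 is 1 February 2021.
Because the defendant's active military service ran from 15 September 2020 to 27 April 2021, the deadline is extended by 224 days to 13 September 2021.
The other events in the timeline have no effect on the limitation period under the stated rules.

13 September 2021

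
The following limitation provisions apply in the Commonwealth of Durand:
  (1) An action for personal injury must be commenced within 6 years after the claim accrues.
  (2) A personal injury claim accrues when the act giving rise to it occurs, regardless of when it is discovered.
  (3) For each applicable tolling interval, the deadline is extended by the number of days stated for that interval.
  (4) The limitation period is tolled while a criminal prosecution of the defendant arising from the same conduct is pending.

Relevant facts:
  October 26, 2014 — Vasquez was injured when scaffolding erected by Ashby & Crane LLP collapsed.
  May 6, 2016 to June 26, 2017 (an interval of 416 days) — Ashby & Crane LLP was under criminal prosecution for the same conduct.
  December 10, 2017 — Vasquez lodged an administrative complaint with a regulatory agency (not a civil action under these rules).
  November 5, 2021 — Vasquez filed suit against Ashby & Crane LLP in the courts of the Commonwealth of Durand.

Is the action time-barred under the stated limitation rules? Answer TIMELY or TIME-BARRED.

The claim accrued on October 26, 2014, the date of the act.
Adding the 6 years base period to October 26, 2014 gives a deadline of October 26, 2020, before any tolling.
The period was tolled for 416 days by the pending criminal prosecution (May 6, 2016 to June 26, 2017), pushing the deadline to December 16, 2021.
The other events in the timeline have no effect on the limitation period under the stated rules.
Filing on November 5, 2021 beat the December 16, 2021 deadline — the action is timely.

TIMELY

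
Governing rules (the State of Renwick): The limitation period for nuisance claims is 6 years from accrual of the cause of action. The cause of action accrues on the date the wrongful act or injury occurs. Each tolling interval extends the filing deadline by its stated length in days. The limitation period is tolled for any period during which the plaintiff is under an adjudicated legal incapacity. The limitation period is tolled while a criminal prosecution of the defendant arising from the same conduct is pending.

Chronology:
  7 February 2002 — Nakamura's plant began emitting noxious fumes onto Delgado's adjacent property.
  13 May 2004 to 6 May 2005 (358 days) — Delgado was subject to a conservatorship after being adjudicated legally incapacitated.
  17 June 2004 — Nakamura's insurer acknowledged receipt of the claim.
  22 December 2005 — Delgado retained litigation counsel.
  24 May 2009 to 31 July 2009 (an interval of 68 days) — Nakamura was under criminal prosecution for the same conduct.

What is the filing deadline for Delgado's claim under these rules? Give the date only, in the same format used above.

30 January 2009

The cause of action accrued on 7 February 2002, the date of the act.
6 years from 7 February 2002 is 7 February 2008.
Because the plaintiff's legal incapacity ran from 13 May 2004 to 6 May 2005, the deadline is extended by 358 days to 30 January 2009.
The pending criminal prosecution from 24 May 2009 to 31 July 2009 began after the period had already run on 30 January 2009, so it has no tolling effect.
None of the other events listed affects the running of the period under the stated rules.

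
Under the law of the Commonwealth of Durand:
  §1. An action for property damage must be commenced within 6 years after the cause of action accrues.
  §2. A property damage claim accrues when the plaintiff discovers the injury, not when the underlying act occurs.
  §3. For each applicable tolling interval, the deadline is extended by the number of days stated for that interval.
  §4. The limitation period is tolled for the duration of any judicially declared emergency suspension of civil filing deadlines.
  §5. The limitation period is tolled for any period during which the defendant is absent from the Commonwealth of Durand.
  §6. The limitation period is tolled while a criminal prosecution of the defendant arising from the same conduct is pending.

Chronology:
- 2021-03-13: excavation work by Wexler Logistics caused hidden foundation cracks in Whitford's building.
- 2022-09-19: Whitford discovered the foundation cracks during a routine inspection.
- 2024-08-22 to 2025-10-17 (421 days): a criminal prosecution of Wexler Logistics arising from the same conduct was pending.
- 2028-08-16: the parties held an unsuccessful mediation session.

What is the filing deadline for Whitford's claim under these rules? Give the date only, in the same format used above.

Accrual is tied to discovery, so the period began on 2022-09-19 rather than on 2021-03-13 when the act occurred.
Adding the 6 years base period to 2022-09-19 gives a deadline of 2028-09-19, before any tolling.
Because the pending criminal prosecution ran from 2024-08-22 to 2025-10-17, the deadline is extended by 421 days to 2029-11-14.
None of the other events listed affects the running of the period under the stated rules.

2029-11-14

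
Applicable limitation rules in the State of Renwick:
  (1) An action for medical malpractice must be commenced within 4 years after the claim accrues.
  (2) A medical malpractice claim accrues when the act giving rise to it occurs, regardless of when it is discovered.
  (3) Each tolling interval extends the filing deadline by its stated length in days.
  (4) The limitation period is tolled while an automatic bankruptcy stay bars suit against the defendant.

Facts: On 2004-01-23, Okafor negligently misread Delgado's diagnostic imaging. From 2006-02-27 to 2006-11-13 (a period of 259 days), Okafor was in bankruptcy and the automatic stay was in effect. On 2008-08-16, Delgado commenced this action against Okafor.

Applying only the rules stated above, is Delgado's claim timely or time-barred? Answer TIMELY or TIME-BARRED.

TIMELY

The limitation period began to run on 2004-01-23.
Adding the 4 years base period to 2004-01-23 gives a deadline of 2008-01-23, before any tolling.
The automatic bankruptcy stay from 2006-02-27 to 2006-11-13 tolled the period for 259 days, extending the deadline to 2008-10-08.
Delgado filed on 2008-08-16, before the 2008-10-08 deadline, so the action is timely.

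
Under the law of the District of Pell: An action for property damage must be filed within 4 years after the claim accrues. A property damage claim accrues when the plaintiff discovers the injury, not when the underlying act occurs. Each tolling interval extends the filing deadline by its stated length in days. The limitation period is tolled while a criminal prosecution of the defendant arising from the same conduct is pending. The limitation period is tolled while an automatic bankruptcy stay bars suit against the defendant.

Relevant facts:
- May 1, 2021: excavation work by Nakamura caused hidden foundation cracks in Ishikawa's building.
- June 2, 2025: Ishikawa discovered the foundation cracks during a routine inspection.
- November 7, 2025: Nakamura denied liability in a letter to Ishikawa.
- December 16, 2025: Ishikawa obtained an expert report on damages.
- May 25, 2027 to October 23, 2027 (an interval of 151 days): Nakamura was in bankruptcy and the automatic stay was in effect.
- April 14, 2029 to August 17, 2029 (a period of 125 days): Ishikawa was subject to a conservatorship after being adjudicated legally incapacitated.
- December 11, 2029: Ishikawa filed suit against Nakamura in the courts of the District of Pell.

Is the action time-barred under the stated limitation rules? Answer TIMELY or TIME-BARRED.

Under the discovery rule, the claim accrued on June 2, 2025, when Ishikawa discovered the injury — not on the May 1, 2021 date of the underlying act.
The untolled deadline — 4 years after June 2, 2025 — is June 2, 2029.
Because the automatic bankruptcy stay ran from May 25, 2027 to October 23, 2027, the deadline is extended by 151 days to October 31, 2029.
The plaintiff's legal incapacity from April 14, 2029 to August 17, 2029 does not toll the period, because no stated rule makes the plaintiff's incapacity a tolling event.
The other events in the timeline have no effect on the limitation period under the stated rules.
Ishikawa filed on December 11, 2029, after the October 31, 2029 deadline, so the action is time-barred.

TIME-BARRED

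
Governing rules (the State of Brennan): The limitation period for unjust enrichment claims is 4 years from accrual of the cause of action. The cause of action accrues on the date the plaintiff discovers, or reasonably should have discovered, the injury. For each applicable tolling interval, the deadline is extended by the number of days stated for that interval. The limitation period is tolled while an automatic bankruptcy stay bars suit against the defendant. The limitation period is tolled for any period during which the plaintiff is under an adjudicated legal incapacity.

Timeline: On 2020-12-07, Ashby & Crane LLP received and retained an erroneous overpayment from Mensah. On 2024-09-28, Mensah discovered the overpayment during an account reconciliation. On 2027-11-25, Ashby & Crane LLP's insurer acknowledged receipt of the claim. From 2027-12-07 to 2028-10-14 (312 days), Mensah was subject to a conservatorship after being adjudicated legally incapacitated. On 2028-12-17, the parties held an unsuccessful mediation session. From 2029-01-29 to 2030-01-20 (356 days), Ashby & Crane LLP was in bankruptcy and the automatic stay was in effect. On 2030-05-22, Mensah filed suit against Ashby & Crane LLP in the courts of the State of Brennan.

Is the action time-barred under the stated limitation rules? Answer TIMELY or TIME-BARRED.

Accrual is tied to discovery, so the period began on 2024-09-28 rather than on 2020-12-07 when the act occurred.
The untolled deadline — 4 years after 2024-09-28 — is 2028-09-28.
Because the plaintiff's legal incapacity ran from 2027-12-07 to 2028-10-14, the deadline is extended by 312 days to 2029-08-06.
The automatic bankruptcy stay from 2029-01-29 to 2030-01-20 tolled the period for 356 days, extending the deadline to 2030-07-28.
The other events in the timeline have no effect on the limitation period under the stated rules.
Mensah filed on 2030-05-22, before the 2030-07-28 deadline, so the action is timely.

TIMELY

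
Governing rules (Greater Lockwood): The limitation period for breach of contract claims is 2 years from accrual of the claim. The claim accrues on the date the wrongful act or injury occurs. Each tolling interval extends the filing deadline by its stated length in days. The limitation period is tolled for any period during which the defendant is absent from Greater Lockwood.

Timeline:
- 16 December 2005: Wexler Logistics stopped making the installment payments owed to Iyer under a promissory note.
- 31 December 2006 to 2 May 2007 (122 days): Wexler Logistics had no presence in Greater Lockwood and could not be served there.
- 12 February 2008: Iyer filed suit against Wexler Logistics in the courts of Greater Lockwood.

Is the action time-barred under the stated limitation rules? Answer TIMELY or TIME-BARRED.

The claim accrued on 16 December 2005, when the wrongful act occurred.
Adding the 2 years base period to 16 December 2005 gives a deadline of 16 December 2007, before any tolling.
The defendant's absence from the jurisdiction from 31 December 2006 to 2 May 2007 tolled the period for 122 days, extending the deadline to 16 April 2008.
Filing on 12 February 2008 beat the 16 April 2008 deadline — the action is timely.

TIMELY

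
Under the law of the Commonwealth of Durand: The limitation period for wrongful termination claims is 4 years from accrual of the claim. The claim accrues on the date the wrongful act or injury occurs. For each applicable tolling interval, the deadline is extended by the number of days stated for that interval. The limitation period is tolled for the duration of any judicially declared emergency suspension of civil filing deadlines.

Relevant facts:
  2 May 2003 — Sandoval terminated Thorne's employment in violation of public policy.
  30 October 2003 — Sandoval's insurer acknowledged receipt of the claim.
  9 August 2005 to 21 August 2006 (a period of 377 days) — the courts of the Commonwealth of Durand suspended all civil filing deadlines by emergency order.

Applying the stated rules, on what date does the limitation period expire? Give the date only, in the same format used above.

The limitation period began to run on 2 May 2003.
The untolled deadline — 4 years after 2 May 2003 — is 2 May 2007.
The period was tolled for 377 days by the emergency suspension of filing deadlines (9 August 2005 to 21 August 2006), pushing the deadline to 13 May 2008.
The other events in the timeline have no effect on the limitation period under the stated rules.

13 May 2008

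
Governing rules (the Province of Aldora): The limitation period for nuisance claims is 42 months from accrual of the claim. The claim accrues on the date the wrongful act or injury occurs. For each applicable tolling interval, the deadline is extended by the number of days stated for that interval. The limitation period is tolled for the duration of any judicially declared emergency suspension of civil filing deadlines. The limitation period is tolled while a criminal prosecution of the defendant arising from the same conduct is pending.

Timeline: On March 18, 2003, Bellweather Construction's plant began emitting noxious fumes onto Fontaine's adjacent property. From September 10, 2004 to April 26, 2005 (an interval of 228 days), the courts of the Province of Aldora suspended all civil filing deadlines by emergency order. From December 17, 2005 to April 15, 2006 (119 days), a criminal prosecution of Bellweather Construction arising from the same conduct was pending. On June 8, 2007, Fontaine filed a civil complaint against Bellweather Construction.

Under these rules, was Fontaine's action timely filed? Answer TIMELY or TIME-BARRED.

The limitation period began to run on March 18, 2003.
Adding the 42 months base period to March 18, 2003 gives a deadline of September 18, 2006, before any tolling.
The emergency suspension of filing deadlines from September 10, 2004 to April 26, 2005 tolled the period for 228 days, extending the deadline to May 4, 2007.
The pending criminal prosecution from December 17, 2005 to April 15, 2006 tolled the period for 119 days, extending the deadline to August 31, 2007.
The June 8, 2007 filing precedes the August 31, 2007 deadline; the claim is timely.

TIMELY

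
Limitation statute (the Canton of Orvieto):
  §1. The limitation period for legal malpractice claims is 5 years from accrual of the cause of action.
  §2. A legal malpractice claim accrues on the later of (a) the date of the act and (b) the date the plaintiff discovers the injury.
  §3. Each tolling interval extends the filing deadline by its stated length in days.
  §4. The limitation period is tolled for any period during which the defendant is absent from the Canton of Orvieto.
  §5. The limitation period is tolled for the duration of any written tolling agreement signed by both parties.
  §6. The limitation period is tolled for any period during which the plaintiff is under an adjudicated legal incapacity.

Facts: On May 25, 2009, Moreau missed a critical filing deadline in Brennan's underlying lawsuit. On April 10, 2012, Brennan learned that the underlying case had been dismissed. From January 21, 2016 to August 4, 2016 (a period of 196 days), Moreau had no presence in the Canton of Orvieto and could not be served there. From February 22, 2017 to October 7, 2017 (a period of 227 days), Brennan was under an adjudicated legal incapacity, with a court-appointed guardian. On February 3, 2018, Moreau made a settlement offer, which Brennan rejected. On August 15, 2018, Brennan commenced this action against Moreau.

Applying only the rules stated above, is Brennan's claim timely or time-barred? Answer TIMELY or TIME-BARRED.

The claim accrued on April 10, 2012 — the later of the May 25, 2009 act and the April 10, 2012 discovery.
5 years from April 10, 2012 is April 10, 2017.
The defendant's absence from the jurisdiction from January 21, 2016 to August 4, 2016 tolled the period for 196 days, extending the deadline to October 23, 2017.
The plaintiff's legal incapacity from February 22, 2017 to October 7, 2017 tolled the period for 227 days, extending the deadline to June 7, 2018.
None of the other events listed affects the running of the period under the stated rules.
Brennan filed on August 15, 2018, after the June 7, 2018 deadline, so the action is time-barred.

TIME-BARRED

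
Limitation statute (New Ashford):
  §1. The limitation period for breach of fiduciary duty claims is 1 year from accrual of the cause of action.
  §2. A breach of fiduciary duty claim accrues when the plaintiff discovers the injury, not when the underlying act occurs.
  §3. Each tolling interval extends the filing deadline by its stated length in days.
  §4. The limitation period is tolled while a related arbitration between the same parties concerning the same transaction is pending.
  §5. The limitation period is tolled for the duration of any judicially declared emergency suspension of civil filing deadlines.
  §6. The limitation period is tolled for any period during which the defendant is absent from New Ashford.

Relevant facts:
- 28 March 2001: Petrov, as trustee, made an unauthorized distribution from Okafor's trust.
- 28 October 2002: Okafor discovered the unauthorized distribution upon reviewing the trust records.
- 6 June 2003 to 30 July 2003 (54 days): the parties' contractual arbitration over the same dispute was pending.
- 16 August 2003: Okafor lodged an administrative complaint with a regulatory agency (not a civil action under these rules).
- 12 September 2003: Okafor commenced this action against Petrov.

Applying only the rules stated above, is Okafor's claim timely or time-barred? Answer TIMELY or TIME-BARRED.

TIMELY

The claim did not accrue until Okafor discovered the injury on 28 October 2002; the 28 March 2001 act date does not start the clock under the stated rule.
The untolled deadline — 1 year after 28 October 2002 — is 28 October 2003.
The pending related arbitration from 6 June 2003 to 30 July 2003 tolled the period for 54 days, extending the deadline to 21 December 2003.
The other events in the timeline have no effect on the limitation period under the stated rules.
The 12 September 2003 filing precedes the 21 December 2003 deadline; the claim is timely.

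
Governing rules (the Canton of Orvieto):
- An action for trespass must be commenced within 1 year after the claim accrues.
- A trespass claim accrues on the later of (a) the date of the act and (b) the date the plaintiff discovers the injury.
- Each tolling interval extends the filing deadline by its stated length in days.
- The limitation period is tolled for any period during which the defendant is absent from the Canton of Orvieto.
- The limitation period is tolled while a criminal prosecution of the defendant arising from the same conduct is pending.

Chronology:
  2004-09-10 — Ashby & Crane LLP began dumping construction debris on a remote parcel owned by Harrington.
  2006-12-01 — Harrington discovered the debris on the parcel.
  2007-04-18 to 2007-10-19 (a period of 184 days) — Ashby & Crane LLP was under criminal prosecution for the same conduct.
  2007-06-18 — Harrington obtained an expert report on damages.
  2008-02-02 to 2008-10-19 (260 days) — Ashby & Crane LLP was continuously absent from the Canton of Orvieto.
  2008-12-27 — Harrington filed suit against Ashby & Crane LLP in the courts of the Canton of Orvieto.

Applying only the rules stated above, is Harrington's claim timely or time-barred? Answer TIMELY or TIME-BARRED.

TIMELY

Because discovery on 2006-12-01 post-dates the 2004-09-10 act, accrual under the later-of rule falls on 2006-12-01.
1 year from 2006-12-01 is 2007-12-01.
The period was tolled for 184 days by the pending criminal prosecution (2007-04-18 to 2007-10-19), pushing the deadline to 2008-06-02.
The defendant's absence from the jurisdiction from 2008-02-02 to 2008-10-19 tolled the period for 260 days, extending the deadline to 2009-02-17.
None of the other events listed affects the running of the period under the stated rules.
Filing on 2008-12-27 beat the 2009-02-17 deadline — the action is timely.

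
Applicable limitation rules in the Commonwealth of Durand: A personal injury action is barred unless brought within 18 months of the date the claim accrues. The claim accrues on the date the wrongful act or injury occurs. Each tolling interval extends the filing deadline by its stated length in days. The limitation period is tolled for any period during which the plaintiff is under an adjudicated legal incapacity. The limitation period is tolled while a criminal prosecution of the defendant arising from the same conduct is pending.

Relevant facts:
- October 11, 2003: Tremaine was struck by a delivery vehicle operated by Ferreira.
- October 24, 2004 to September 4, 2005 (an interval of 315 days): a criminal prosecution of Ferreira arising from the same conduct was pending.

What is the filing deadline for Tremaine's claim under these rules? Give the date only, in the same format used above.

February 20, 2006

The limitation period began to run on October 11, 2003.
18 months from October 11, 2003 is April 11, 2005.
The period was tolled for 315 days by the pending criminal prosecution (October 24, 2004 to September 4, 2005), pushing the deadline to February 20, 2006.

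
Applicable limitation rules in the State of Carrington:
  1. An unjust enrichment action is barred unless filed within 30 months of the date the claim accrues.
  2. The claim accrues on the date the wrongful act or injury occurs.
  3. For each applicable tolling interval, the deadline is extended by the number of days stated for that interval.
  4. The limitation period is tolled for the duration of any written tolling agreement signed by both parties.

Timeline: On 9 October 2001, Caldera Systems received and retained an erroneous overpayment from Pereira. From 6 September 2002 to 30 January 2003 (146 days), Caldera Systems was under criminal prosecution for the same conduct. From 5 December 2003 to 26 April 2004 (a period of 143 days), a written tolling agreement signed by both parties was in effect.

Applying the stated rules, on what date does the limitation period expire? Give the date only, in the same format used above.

30 August 2004

The limitation period began to run on 9 October 2001.
30 months from 9 October 2001 is 9 April 2004.
The period was tolled for 143 days by the written tolling agreement (5 December 2003 to 26 April 2004), pushing the deadline to 30 August 2004.
The pending criminal prosecution from 6 September 2002 to 30 January 2003 does not toll the period, because no stated rule makes a criminal prosecution a tolling event.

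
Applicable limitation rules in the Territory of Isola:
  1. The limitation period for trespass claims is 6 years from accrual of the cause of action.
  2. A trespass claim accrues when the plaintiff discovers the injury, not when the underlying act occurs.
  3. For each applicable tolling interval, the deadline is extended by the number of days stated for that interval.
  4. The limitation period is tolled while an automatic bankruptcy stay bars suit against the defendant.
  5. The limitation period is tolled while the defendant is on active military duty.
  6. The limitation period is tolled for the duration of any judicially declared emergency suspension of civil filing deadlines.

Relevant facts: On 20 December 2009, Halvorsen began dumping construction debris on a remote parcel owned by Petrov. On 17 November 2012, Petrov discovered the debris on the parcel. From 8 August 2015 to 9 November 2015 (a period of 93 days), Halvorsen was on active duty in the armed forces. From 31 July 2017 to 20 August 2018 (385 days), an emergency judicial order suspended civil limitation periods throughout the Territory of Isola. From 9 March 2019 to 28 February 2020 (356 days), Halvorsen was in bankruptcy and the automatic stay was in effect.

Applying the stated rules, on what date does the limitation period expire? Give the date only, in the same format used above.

Accrual is tied to discovery, so the period began on 17 November 2012 rather than on 20 December 2009 when the act occurred.
6 years from 17 November 2012 is 17 November 2018.
The period was tolled for 93 days by the defendant's active military service (8 August 2015 to 9 November 2015), pushing the deadline to 18 February 2019.
The period was tolled for 385 days by the emergency suspension of filing deadlines (31 July 2017 to 20 August 2018), pushing the deadline to 9 March 2020.
The period was tolled for 356 days by the automatic bankruptcy stay (9 March 2019 to 28 February 2020), pushing the deadline to 28 February 2021.

28 February 2021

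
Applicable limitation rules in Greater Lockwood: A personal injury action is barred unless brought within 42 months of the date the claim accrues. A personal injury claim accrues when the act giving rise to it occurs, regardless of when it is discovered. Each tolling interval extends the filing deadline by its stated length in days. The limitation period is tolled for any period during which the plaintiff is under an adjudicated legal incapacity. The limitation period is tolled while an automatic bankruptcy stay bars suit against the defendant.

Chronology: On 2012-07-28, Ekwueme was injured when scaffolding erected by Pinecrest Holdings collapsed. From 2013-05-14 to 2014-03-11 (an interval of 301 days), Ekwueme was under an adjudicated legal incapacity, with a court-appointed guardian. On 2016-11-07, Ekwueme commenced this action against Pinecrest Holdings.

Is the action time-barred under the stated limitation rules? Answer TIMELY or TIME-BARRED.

The claim accrued on 2012-07-28, when the wrongful act occurred.
The untolled deadline — 42 months after 2012-07-28 — is 2016-01-28.
The period was tolled for 301 days by the plaintiff's legal incapacity (2013-05-14 to 2014-03-11), pushing the deadline to 2016-11-24.
The 2016-11-07 filing precedes the 2016-11-24 deadline; the claim is timely.

TIMELY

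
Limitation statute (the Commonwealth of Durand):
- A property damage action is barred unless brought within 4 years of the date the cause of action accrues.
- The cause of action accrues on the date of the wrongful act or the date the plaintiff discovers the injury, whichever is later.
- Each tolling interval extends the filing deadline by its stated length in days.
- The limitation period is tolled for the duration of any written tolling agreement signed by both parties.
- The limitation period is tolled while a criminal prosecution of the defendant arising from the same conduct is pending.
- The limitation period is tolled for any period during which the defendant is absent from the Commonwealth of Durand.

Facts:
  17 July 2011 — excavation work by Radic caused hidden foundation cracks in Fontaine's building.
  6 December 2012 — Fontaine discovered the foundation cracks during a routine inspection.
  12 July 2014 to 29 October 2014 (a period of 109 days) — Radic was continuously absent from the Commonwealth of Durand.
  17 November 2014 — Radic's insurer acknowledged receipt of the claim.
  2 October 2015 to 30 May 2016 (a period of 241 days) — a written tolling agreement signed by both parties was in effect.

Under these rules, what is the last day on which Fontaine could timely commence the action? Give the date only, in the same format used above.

Because discovery on 6 December 2012 post-dates the 17 July 2011 act, accrual under the later-of rule falls on 6 December 2012.
4 years from 6 December 2012 is 6 December 2016.
The period was tolled for 109 days by the defendant's absence from the jurisdiction (12 July 2014 to 29 October 2014), pushing the deadline to 25 March 2017.
The period was tolled for 241 days by the written tolling agreement (2 October 2015 to 30 May 2016), pushing the deadline to 21 November 2017.
Nothing else in the chronology tolls or restarts the period.

21 November 2017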